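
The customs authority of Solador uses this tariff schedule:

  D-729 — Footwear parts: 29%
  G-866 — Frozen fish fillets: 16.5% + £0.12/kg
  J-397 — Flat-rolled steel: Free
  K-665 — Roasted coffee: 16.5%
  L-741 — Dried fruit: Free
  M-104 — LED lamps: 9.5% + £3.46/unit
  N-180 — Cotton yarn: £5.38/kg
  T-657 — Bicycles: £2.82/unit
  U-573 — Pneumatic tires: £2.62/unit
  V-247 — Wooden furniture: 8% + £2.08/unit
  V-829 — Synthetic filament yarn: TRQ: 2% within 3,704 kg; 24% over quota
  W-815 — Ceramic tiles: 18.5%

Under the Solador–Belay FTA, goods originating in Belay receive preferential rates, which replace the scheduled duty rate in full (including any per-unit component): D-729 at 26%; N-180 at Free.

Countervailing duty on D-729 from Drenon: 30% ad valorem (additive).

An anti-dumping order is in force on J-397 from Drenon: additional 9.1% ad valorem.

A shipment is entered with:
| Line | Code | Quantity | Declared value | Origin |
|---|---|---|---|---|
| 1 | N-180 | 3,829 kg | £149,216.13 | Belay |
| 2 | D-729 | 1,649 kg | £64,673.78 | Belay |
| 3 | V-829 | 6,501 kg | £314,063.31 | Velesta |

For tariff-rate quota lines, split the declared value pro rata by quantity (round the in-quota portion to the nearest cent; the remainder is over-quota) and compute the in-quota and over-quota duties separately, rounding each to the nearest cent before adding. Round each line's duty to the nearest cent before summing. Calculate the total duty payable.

Line 1 (N-180, Belay, 3,829 kg, £149,216.13):
Base rate for N-180 is £5.38/kg.
Origin Belay qualifies under the Solador–Belay agreement and N-180 is covered: preferential rate Free applies instead.
Duty = £149,216.13 × 0% = £0.00.
Line 2 (D-729, Belay, 1,649 kg, £64,673.78):
Base rate for D-729 is 29%.
Origin Belay qualifies under the Solador–Belay agreement and D-729 is covered: preferential rate 26% applies instead.
The additional-duty order on D-729 targets Drenon, not Belay; it does not apply.
Duty = £64,673.78 × 26% = £16,815.18.
Line 3 (V-829, Velesta, 6,501 kg, £314,063.31):
Code V-829 is under a tariff-rate quota (threshold 3,704 kg). In-quota: 3,704 kg at 2%; over-quota: 2,797 kg at 24%.
Pro-rata value split: in-quota = £314,063.31 × 3,704/6,501 = £178,940.24; over-quota = £314,063.31 − £178,940.24 = £135,123.07.
In-quota duty = £178,940.24 × 2% = £3,578.80. Over-quota duty = £135,123.07 × 24% = £32,429.54.
Line duty = £3,578.80 + £32,429.54 = £36,008.34.
Total = £0.00 + £16,815.18 + £36,008.34 = £52,823.52.

£52,823.52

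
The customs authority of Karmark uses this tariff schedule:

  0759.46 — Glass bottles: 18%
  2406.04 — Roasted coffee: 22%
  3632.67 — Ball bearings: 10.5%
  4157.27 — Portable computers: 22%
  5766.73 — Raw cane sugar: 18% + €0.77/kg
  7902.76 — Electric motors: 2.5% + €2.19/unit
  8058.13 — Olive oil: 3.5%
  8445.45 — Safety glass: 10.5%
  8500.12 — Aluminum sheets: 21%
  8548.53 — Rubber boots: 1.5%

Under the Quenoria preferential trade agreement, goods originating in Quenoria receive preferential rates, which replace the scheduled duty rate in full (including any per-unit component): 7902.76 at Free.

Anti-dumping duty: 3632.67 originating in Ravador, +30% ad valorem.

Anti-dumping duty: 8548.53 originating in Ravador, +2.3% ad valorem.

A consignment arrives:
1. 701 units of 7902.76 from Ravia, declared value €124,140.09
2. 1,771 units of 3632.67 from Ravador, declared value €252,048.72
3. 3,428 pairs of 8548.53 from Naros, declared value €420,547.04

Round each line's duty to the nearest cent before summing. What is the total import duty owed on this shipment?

€113,026.63

Line 1 (7902.76, Ravia, 701 units, €124,140.09):
Base rate for 7902.76 is 2.5% + €2.19/unit.
7902.76 has an FTA preferential rate, but origin Ravia is not Quenoria; base rate stands.
Duty = €124,140.09 × 2.5% + 701 × €2.19 = €4,638.69.
Line 2 (3632.67, Ravador, 1,771 units, €252,048.72):
Base rate for 3632.67 is 10.5%.
Additional duty on 3632.67 from Ravador: +30%. Applied ad valorem rate: 10.5% + 30% = 40.5%.
Duty = €252,048.72 × 40.5% = €102,079.73.
Line 3 (8548.53, Naros, 3,428 pairs, €420,547.04):
Base rate for 8548.53 is 1.5%.
The additional-duty order on 8548.53 targets Ravador, not Naros; it does not apply.
Duty = €420,547.04 × 1.5% = €6,308.21.
Total = €4,638.69 + €102,079.73 + €6,308.21 = €113,026.63.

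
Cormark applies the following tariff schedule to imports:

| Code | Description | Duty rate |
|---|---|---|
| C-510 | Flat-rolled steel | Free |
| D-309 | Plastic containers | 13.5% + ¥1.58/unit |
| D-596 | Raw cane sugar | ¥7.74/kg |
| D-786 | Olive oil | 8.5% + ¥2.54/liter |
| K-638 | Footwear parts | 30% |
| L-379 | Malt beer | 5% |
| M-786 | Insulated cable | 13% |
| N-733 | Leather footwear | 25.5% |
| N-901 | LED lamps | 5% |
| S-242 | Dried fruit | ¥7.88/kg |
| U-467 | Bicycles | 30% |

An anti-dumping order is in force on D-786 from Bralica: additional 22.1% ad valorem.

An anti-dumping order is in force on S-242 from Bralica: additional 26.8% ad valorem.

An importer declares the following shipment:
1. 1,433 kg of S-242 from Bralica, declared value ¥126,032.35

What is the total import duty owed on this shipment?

¥45,068.71

Line 1 (S-242, Bralica, 1,433 kg, ¥126,032.35):
Base rate for S-242 is ¥7.88/kg.
Additional duty on S-242 from Bralica: +26.8% ad valorem. Applied ad valorem rate = 26.8%.
Duty = ¥126,032.35 × 26.8% + 1,433 × ¥7.88 = ¥45,068.71.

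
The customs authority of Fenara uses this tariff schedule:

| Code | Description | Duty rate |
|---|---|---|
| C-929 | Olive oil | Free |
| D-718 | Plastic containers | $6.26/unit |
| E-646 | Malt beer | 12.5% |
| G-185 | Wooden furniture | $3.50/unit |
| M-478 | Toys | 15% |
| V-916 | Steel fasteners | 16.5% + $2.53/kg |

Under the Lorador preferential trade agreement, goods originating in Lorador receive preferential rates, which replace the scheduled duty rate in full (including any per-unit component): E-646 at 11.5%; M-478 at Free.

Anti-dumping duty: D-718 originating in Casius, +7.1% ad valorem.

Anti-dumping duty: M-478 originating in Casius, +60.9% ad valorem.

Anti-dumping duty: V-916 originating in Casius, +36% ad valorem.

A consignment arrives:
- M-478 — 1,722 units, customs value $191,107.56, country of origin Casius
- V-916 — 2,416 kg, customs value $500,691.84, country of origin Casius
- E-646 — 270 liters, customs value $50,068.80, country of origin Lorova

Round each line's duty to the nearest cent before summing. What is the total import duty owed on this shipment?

Line 1 (M-478, Casius, 1,722 units, $191,107.56):
Base rate for M-478 is 15%.
M-478 has an FTA preferential rate, but origin Casius is not Lorador; base rate stands.
Additional duty on M-478 from Casius: +60.9%. Applied ad valorem rate: 15% + 60.9% = 75.9%.
Duty = $191,107.56 × 75.9% = $145,050.64.
Line 2 (V-916, Casius, 2,416 kg, $500,691.84):
Base rate for V-916 is 16.5% + $2.53/kg.
Additional duty on V-916 from Casius: +36%. Applied ad valorem rate: 16.5% + 36% = 52.5%.
Duty = $500,691.84 × 52.5% + 2,416 × $2.53 = $268,975.70.
Line 3 (E-646, Lorova, 270 liters, $50,068.80):
Base rate for E-646 is 12.5%.
E-646 has an FTA preferential rate, but origin Lorova is not Lorador; base rate stands.
Duty = $50,068.80 × 12.5% = $6,258.60.
Total = $145,050.64 + $268,975.70 + $6,258.60 = $420,284.94.

$420,284.94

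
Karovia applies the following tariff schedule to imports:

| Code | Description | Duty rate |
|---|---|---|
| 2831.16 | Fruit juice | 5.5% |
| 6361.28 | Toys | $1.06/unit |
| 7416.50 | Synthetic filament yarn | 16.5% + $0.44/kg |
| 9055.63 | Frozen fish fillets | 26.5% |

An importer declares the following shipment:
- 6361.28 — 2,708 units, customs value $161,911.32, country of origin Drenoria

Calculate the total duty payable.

$2,870.48

Line 1 (6361.28, Drenoria, 2,708 units, $161,911.32):
Base rate for 6361.28 is $1.06/unit.
Duty = 2,708 × $1.06 = $2,870.48.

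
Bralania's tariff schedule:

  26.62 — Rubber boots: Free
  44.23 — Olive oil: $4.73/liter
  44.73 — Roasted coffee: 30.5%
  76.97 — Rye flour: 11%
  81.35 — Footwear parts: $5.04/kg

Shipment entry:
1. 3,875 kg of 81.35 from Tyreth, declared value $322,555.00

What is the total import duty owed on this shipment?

$19,530.00

Line 1 (81.35, Tyreth, 3,875 kg, $322,555.00):
Base rate for 81.35 is $5.04/kg.
Duty = 3,875 × $5.04 = $19,530.00.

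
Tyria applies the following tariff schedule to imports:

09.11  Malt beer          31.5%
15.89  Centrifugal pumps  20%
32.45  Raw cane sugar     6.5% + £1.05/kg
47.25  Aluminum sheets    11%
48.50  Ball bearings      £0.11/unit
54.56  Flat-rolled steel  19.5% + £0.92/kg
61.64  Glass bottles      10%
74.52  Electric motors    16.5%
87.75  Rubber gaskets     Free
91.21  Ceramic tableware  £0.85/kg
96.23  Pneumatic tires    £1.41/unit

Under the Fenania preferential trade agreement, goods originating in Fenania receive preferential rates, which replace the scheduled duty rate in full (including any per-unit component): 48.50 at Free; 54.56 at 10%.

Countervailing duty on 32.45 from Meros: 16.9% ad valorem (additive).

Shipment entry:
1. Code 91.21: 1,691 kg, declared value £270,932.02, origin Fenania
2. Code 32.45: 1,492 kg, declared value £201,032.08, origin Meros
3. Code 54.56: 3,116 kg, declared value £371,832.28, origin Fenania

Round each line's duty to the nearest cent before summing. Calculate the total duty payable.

£87,228.69

Line 1 (91.21, Fenania, 1,691 kg, £270,932.02):
Base rate for 91.21 is £0.85/kg.
Origin Fenania is the FTA partner but 91.21 is not on the preference list; base rate stands.
Duty = 1,691 × £0.85 = £1,437.35.
Line 2 (32.45, Meros, 1,492 kg, £201,032.08):
Base rate for 32.45 is 6.5% + £1.05/kg.
Additional duty on 32.45 from Meros: +16.9%. Applied ad valorem rate: 6.5% + 16.9% = 23.4%.
Duty = £201,032.08 × 23.4% + 1,492 × £1.05 = £48,608.11.
Line 3 (54.56, Fenania, 3,116 kg, £371,832.28):
Base rate for 54.56 is 19.5% + £0.92/kg.
Origin Fenania qualifies under the Tyria–Fenania agreement and 54.56 is covered: preferential rate 10% applies instead.
Duty = £371,832.28 × 10% = £37,183.23.
Total = £1,437.35 + £48,608.11 + £37,183.23 = £87,228.69.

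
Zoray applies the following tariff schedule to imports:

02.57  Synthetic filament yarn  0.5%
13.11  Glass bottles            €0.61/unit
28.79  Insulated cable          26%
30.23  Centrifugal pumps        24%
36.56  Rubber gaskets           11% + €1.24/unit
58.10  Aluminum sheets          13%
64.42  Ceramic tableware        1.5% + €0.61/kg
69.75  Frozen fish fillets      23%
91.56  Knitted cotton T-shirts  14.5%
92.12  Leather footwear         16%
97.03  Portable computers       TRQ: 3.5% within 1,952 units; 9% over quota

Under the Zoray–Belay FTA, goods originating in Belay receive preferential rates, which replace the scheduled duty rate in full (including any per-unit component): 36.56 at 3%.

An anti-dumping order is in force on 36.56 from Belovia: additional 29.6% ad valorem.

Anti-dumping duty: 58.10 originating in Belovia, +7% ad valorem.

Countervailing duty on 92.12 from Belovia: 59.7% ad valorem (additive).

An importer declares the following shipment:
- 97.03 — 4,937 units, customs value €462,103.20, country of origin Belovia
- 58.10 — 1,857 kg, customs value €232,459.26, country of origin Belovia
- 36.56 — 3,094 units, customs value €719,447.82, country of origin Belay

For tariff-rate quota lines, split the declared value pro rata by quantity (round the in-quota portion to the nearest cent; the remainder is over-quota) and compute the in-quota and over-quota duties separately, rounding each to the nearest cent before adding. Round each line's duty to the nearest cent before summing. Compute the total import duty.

Line 1 (97.03, Belovia, 4,937 units, €462,103.20):
Code 97.03 is under a tariff-rate quota (threshold 1,952 units). In-quota: 1,952 units at 3.5%; over-quota: 2,985 units at 9%.
Pro-rata value split: in-quota = €462,103.20 × 1,952/4,937 = €182,707.20; over-quota = €462,103.20 − €182,707.20 = €279,396.00.
In-quota duty = €182,707.20 × 3.5% = €6,394.75. Over-quota duty = €279,396.00 × 9% = €25,145.64.
Line duty = €6,394.75 + €25,145.64 = €31,540.39.
Line 2 (58.10, Belovia, 1,857 kg, €232,459.26):
Base rate for 58.10 is 13%.
Additional duty on 58.10 from Belovia: +7%. Applied ad valorem rate: 13% + 7% = 20%.
Duty = €232,459.26 × 20% = €46,491.85.
Line 3 (36.56, Belay, 3,094 units, €719,447.82):
Base rate for 36.56 is 11% + €1.24/unit.
Origin Belay qualifies under the Zoray–Belay agreement and 36.56 is covered: preferential rate 3% applies instead.
The additional-duty order on 36.56 targets Belovia, not Belay; it does not apply.
Duty = €719,447.82 × 3% = €21,583.43.
Total = €31,540.39 + €46,491.85 + €21,583.43 = €99,615.67.

€99,615.67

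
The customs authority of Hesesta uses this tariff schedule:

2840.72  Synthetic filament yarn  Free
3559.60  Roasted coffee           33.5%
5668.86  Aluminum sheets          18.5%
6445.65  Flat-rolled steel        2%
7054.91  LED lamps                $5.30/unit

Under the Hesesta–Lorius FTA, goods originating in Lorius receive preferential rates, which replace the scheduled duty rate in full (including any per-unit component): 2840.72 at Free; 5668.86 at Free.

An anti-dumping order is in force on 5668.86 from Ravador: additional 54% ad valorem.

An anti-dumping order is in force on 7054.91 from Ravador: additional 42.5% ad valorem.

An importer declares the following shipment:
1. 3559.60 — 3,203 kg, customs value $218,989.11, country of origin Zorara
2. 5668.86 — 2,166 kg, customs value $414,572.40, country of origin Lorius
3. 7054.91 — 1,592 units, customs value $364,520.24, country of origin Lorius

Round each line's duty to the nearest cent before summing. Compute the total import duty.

$81,798.95

Line 1 (3559.60, Zorara, 3,203 kg, $218,989.11):
Base rate for 3559.60 is 33.5%.
Duty = $218,989.11 × 33.5% = $73,361.35.
Line 2 (5668.86, Lorius, 2,166 kg, $414,572.40):
Base rate for 5668.86 is 18.5%.
Origin Lorius qualifies under the Hesesta–Lorius agreement and 5668.86 is covered: preferential rate Free applies instead.
The additional-duty order on 5668.86 targets Ravador, not Lorius; it does not apply.
Duty = $414,572.40 × 0% = $0.00.
Line 3 (7054.91, Lorius, 1,592 units, $364,520.24):
Base rate for 7054.91 is $5.30/unit.
Origin Lorius is the FTA partner but 7054.91 is not on the preference list; base rate stands.
The additional-duty order on 7054.91 targets Ravador, not Lorius; it does not apply.
Duty = 1,592 × $5.30 = $8,437.60.
Total = $73,361.35 + $0.00 + $8,437.60 = $81,798.95.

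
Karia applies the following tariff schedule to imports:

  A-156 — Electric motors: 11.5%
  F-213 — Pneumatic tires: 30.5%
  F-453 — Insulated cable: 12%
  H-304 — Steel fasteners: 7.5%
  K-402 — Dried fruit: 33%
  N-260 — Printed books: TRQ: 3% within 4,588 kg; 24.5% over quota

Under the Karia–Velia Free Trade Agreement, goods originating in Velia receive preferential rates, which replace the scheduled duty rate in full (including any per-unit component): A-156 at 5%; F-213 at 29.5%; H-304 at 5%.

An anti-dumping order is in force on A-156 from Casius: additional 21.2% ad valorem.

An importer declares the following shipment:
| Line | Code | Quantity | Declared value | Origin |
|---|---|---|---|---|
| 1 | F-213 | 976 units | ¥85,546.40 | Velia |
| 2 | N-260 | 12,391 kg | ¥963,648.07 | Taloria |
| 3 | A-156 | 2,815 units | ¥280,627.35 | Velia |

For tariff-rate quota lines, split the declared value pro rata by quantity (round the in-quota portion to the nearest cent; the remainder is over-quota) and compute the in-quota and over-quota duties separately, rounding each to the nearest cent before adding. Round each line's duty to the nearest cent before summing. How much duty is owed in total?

¥198,647.45

Line 1 (F-213, Velia, 976 units, ¥85,546.40):
Base rate for F-213 is 30.5%.
Origin Velia qualifies under the Karia–Velia agreement and F-213 is covered: preferential rate 29.5% applies instead.
Duty = ¥85,546.40 × 29.5% = ¥25,236.19.
Line 2 (N-260, Taloria, 12,391 kg, ¥963,648.07):
Code N-260 is under a tariff-rate quota (threshold 4,588 kg). In-quota: 4,588 kg at 3%; over-quota: 7,803 kg at 24.5%.
Pro-rata value split: in-quota = ¥963,648.07 × 4,588/12,391 = ¥356,808.76; over-quota = ¥963,648.07 − ¥356,808.76 = ¥606,839.31.
In-quota duty = ¥356,808.76 × 3% = ¥10,704.26. Over-quota duty = ¥606,839.31 × 24.5% = ¥148,675.63.
Line duty = ¥10,704.26 + ¥148,675.63 = ¥159,379.89.
Line 3 (A-156, Velia, 2,815 units, ¥280,627.35):
Base rate for A-156 is 11.5%.
Origin Velia qualifies under the Karia–Velia agreement and A-156 is covered: preferential rate 5% applies instead.
The additional-duty order on A-156 targets Casius, not Velia; it does not apply.
Duty = ¥280,627.35 × 5% = ¥14,031.37.
Total = ¥25,236.19 + ¥159,379.89 + ¥14,031.37 = ¥198,647.45.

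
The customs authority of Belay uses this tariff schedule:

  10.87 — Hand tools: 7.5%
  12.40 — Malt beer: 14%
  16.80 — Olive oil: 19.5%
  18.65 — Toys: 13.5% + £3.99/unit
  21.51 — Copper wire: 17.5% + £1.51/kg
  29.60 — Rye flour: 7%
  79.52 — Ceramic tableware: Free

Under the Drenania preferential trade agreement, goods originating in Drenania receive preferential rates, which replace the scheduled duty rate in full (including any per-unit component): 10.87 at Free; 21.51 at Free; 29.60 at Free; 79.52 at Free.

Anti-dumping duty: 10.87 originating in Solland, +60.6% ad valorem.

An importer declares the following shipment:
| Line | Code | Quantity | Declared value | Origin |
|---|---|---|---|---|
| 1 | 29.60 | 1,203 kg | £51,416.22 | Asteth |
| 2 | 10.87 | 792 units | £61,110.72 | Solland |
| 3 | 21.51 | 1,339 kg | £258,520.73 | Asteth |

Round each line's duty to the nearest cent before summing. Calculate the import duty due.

£92,478.56

Line 1 (29.60, Asteth, 1,203 kg, £51,416.22):
Base rate for 29.60 is 7%.
29.60 has an FTA preferential rate, but origin Asteth is not Drenania; base rate stands.
Duty = £51,416.22 × 7% = £3,599.14.
Line 2 (10.87, Solland, 792 units, £61,110.72):
Base rate for 10.87 is 7.5%.
10.87 has an FTA preferential rate, but origin Solland is not Drenania; base rate stands.
Additional duty on 10.87 from Solland: +60.6%. Applied ad valorem rate: 7.5% + 60.6% = 68.1%.
Duty = £61,110.72 × 68.1% = £41,616.40.
Line 3 (21.51, Asteth, 1,339 kg, £258,520.73):
Base rate for 21.51 is 17.5% + £1.51/kg.
21.51 has an FTA preferential rate, but origin Asteth is not Drenania; base rate stands.
Duty = £258,520.73 × 17.5% + 1,339 × £1.51 = £47,263.02.
Total = £3,599.14 + £41,616.40 + £47,263.02 = £92,478.56.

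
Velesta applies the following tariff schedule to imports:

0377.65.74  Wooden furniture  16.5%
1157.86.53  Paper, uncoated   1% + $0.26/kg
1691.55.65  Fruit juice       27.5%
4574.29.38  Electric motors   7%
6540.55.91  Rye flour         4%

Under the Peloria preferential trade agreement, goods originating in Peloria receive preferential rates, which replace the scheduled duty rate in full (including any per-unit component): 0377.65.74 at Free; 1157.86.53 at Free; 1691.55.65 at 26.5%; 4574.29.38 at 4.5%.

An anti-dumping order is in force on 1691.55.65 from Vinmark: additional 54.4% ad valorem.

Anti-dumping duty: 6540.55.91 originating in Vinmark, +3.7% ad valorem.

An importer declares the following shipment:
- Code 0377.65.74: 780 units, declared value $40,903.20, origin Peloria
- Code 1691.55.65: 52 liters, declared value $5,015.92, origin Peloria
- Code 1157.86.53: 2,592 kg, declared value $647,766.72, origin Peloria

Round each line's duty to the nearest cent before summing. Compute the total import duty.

Line 1 (0377.65.74, Peloria, 780 units, $40,903.20):
Base rate for 0377.65.74 is 16.5%.
Origin Peloria qualifies under the Velesta–Peloria agreement and 0377.65.74 is covered: preferential rate Free applies instead.
Duty = $40,903.20 × 0% = $0.00.
Line 2 (1691.55.65, Peloria, 52 liters, $5,015.92):
Base rate for 1691.55.65 is 27.5%.
Origin Peloria qualifies under the Velesta–Peloria agreement and 1691.55.65 is covered: preferential rate 26.5% applies instead.
The additional-duty order on 1691.55.65 targets Vinmark, not Peloria; it does not apply.
Duty = $5,015.92 × 26.5% = $1,329.22.
Line 3 (1157.86.53, Peloria, 2,592 kg, $647,766.72):
Base rate for 1157.86.53 is 1% + $0.26/kg.
Origin Peloria qualifies under the Velesta–Peloria agreement and 1157.86.53 is covered: preferential rate Free applies instead.
Duty = $647,766.72 × 0% = $0.00.
Total = $0.00 + $1,329.22 + $0.00 = $1,329.22.

$1,329.22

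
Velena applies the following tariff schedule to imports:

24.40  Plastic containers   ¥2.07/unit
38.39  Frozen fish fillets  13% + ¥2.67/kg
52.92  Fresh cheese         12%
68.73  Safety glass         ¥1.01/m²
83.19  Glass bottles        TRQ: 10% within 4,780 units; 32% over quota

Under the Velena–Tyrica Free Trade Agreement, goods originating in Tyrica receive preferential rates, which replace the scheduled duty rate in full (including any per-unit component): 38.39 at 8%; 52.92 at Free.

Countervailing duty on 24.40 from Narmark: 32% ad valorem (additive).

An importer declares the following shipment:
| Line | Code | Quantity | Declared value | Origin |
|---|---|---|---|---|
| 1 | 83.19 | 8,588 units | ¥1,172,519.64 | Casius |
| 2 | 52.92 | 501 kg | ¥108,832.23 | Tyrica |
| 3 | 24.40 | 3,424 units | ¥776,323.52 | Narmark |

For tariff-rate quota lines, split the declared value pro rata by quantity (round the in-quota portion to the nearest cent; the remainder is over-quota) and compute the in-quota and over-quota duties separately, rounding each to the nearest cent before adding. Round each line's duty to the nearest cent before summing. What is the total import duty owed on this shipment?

¥487,142.55

Line 1 (83.19, Casius, 8,588 units, ¥1,172,519.64):
Code 83.19 is under a tariff-rate quota (threshold 4,780 units). In-quota: 4,780 units at 10%; over-quota: 3,808 units at 32%.
Pro-rata value split: in-quota = ¥1,172,519.64 × 4,780/8,588 = ¥652,613.40; over-quota = ¥1,172,519.64 − ¥652,613.40 = ¥519,906.24.
In-quota duty = ¥652,613.40 × 10% = ¥65,261.34. Over-quota duty = ¥519,906.24 × 32% = ¥166,370.00.
Line duty = ¥65,261.34 + ¥166,370.00 = ¥231,631.34.
Line 2 (52.92, Tyrica, 501 kg, ¥108,832.23):
Base rate for 52.92 is 12%.
Origin Tyrica qualifies under the Velena–Tyrica agreement and 52.92 is covered: preferential rate Free applies instead.
Duty = ¥108,832.23 × 0% = ¥0.00.
Line 3 (24.40, Narmark, 3,424 units, ¥776,323.52):
Base rate for 24.40 is ¥2.07/unit.
Additional duty on 24.40 from Narmark: +32% ad valorem. Applied ad valorem rate = 32%.
Duty = ¥776,323.52 × 32% + 3,424 × ¥2.07 = ¥255,511.21.
Total = ¥231,631.34 + ¥0.00 + ¥255,511.21 = ¥487,142.55.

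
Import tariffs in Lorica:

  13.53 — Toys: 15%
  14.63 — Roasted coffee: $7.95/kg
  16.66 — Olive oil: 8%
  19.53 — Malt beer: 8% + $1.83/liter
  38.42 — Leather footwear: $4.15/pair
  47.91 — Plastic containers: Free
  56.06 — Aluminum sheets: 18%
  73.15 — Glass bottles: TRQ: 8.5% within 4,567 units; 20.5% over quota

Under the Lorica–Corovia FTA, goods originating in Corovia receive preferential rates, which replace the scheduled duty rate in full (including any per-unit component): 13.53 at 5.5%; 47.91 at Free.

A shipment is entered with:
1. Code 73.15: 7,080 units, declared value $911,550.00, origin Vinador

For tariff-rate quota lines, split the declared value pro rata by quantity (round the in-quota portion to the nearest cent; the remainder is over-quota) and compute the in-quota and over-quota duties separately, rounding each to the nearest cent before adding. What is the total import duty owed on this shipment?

$116,307.60

Line 1 (73.15, Vinador, 7,080 units, $911,550.00):
Code 73.15 is under a tariff-rate quota (threshold 4,567 units). In-quota: 4,567 units at 8.5%; over-quota: 2,513 units at 20.5%.
Pro-rata value split: in-quota = $911,550.00 × 4,567/7,080 = $588,001.25; over-quota = $911,550.00 − $588,001.25 = $323,548.75.
In-quota duty = $588,001.25 × 8.5% = $49,980.11. Over-quota duty = $323,548.75 × 20.5% = $66,327.49.
Line duty = $49,980.11 + $66,327.49 = $116,307.60.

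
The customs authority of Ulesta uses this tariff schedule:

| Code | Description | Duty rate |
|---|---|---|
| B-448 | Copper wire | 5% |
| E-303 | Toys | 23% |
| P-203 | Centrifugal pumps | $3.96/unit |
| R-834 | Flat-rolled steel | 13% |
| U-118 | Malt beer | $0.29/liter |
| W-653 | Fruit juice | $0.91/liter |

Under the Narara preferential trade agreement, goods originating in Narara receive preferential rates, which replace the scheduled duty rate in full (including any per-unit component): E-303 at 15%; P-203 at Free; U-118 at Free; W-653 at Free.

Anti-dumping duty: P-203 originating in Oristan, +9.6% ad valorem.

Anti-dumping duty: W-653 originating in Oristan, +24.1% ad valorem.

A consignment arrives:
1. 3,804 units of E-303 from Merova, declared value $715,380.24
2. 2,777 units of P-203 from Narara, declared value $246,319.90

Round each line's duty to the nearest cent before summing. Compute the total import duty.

$164,537.46

Line 1 (E-303, Merova, 3,804 units, $715,380.24):
Base rate for E-303 is 23%.
E-303 has an FTA preferential rate, but origin Merova is not Narara; base rate stands.
Duty = $715,380.24 × 23% = $164,537.46.
Line 2 (P-203, Narara, 2,777 units, $246,319.90):
Base rate for P-203 is $3.96/unit.
Origin Narara qualifies under the Ulesta–Narara agreement and P-203 is covered: preferential rate Free applies instead.
The additional-duty order on P-203 targets Oristan, not Narara; it does not apply.
Duty = $246,319.90 × 0% = $0.00.
Total = $164,537.46 + $0.00 = $164,537.46.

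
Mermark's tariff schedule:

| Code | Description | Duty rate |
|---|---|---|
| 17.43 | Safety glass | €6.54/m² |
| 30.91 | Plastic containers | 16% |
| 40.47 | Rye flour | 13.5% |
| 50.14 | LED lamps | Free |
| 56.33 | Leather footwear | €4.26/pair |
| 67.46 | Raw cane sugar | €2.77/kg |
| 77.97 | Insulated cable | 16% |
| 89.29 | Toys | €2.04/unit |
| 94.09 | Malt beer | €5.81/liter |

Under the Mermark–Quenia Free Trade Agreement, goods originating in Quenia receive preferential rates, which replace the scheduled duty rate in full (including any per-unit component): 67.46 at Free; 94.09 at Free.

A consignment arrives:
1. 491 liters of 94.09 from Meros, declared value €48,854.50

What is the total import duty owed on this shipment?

Line 1 (94.09, Meros, 491 liters, €48,854.50):
Base rate for 94.09 is €5.81/liter.
94.09 has an FTA preferential rate, but origin Meros is not Quenia; base rate stands.
Duty = 491 × €5.81 = €2,852.71.

€2,852.71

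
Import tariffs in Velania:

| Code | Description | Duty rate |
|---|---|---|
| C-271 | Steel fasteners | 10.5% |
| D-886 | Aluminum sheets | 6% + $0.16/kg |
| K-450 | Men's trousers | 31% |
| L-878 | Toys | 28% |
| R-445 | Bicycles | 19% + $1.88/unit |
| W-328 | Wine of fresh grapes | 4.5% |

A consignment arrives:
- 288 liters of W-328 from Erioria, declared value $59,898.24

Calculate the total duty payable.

$2,695.42

Line 1 (W-328, Erioria, 288 liters, $59,898.24):
Base rate for W-328 is 4.5%.
Duty = $59,898.24 × 4.5% = $2,695.42.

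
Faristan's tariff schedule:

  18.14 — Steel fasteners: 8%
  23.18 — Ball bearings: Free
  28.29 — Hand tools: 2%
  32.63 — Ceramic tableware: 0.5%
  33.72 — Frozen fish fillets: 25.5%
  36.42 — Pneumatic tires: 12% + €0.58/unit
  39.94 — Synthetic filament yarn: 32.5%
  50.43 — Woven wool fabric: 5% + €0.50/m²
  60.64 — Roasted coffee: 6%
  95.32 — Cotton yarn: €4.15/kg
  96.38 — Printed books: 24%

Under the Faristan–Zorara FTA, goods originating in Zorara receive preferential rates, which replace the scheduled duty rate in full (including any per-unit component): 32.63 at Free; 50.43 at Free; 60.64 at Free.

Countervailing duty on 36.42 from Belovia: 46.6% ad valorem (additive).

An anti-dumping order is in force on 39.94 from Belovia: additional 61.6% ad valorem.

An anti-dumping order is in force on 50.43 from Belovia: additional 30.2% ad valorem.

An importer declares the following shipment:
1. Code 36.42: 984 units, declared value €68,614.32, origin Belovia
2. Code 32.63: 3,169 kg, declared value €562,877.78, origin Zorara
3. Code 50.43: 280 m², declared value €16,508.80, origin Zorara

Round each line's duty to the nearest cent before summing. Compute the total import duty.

Line 1 (36.42, Belovia, 984 units, €68,614.32):
Base rate for 36.42 is 12% + €0.58/unit.
Additional duty on 36.42 from Belovia: +46.6%. Applied ad valorem rate: 12% + 46.6% = 58.6%.
Duty = €68,614.32 × 58.6% + 984 × €0.58 = €40,778.71.
Line 2 (32.63, Zorara, 3,169 kg, €562,877.78):
Base rate for 32.63 is 0.5%.
Origin Zorara qualifies under the Faristan–Zorara agreement and 32.63 is covered: preferential rate Free applies instead.
Duty = €562,877.78 × 0% = €0.00.
Line 3 (50.43, Zorara, 280 m², €16,508.80):
Base rate for 50.43 is 5% + €0.50/m².
Origin Zorara qualifies under the Faristan–Zorara agreement and 50.43 is covered: preferential rate Free applies instead.
The additional-duty order on 50.43 targets Belovia, not Zorara; it does not apply.
Duty = €16,508.80 × 0% = €0.00.
Total = €40,778.71 + €0.00 + €0.00 = €40,778.71.

€40,778.71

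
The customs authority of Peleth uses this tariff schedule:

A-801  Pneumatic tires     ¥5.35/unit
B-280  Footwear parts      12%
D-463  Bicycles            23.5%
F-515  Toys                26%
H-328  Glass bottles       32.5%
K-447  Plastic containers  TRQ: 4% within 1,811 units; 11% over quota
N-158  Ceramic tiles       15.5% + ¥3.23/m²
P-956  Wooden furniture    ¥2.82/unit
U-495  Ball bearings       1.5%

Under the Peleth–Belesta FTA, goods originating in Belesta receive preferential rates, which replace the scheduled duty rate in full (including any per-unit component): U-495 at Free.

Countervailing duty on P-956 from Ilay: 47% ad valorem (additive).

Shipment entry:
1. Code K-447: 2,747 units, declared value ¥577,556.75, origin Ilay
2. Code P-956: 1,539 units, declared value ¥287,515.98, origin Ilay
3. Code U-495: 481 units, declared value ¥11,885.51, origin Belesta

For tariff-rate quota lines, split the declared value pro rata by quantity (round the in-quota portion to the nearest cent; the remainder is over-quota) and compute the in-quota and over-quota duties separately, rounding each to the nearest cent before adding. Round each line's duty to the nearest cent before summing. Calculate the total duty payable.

Line 1 (K-447, Ilay, 2,747 units, ¥577,556.75):
Code K-447 is under a tariff-rate quota (threshold 1,811 units). In-quota: 1,811 units at 4%; over-quota: 936 units at 11%.
Pro-rata value split: in-quota = ¥577,556.75 × 1,811/2,747 = ¥380,762.75; over-quota = ¥577,556.75 − ¥380,762.75 = ¥196,794.00.
In-quota duty = ¥380,762.75 × 4% = ¥15,230.51. Over-quota duty = ¥196,794.00 × 11% = ¥21,647.34.
Line duty = ¥15,230.51 + ¥21,647.34 = ¥36,877.85.
Line 2 (P-956, Ilay, 1,539 units, ¥287,515.98):
Base rate for P-956 is ¥2.82/unit.
Additional duty on P-956 from Ilay: +47% ad valorem. Applied ad valorem rate = 47%.
Duty = ¥287,515.98 × 47% + 1,539 × ¥2.82 = ¥139,472.49.
Line 3 (U-495, Belesta, 481 units, ¥11,885.51):
Base rate for U-495 is 1.5%.
Origin Belesta qualifies under the Peleth–Belesta agreement and U-495 is covered: preferential rate Free applies instead.
Duty = ¥11,885.51 × 0% = ¥0.00.
Total = ¥36,877.85 + ¥139,472.49 + ¥0.00 = ¥176,350.34.

¥176,350.34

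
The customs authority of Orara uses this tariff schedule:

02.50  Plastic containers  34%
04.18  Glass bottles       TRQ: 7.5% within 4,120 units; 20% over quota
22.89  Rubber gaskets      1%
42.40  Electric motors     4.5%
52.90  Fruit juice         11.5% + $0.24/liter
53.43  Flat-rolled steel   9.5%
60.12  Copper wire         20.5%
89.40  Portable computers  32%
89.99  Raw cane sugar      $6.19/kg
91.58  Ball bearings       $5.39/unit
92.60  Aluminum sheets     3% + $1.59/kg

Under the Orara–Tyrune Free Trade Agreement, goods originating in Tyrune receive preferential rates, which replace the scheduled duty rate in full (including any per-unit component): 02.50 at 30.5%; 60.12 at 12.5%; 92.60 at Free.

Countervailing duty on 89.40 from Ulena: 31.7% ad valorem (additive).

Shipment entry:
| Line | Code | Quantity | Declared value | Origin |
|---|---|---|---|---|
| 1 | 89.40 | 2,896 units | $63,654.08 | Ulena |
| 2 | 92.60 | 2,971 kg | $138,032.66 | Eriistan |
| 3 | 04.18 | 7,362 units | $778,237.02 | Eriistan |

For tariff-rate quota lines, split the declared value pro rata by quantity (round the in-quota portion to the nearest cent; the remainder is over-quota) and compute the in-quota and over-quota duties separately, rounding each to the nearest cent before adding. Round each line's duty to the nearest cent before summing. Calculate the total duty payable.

Line 1 (89.40, Ulena, 2,896 units, $63,654.08):
Base rate for 89.40 is 32%.
Additional duty on 89.40 from Ulena: +31.7%. Applied ad valorem rate: 32% + 31.7% = 63.7%.
Duty = $63,654.08 × 63.7% = $40,547.65.
Line 2 (92.60, Eriistan, 2,971 kg, $138,032.66):
Base rate for 92.60 is 3% + $1.59/kg.
92.60 has an FTA preferential rate, but origin Eriistan is not Tyrune; base rate stands.
Duty = $138,032.66 × 3% + 2,971 × $1.59 = $8,864.87.
Line 3 (04.18, Eriistan, 7,362 units, $778,237.02):
Code 04.18 is under a tariff-rate quota (threshold 4,120 units). In-quota: 4,120 units at 7.5%; over-quota: 3,242 units at 20%.
Pro-rata value split: in-quota = $778,237.02 × 4,120/7,362 = $435,525.20; over-quota = $778,237.02 − $435,525.20 = $342,711.82.
In-quota duty = $435,525.20 × 7.5% = $32,664.39. Over-quota duty = $342,711.82 × 20% = $68,542.36.
Line duty = $32,664.39 + $68,542.36 = $101,206.75.
Total = $40,547.65 + $8,864.87 + $101,206.75 = $150,619.27.

$150,619.27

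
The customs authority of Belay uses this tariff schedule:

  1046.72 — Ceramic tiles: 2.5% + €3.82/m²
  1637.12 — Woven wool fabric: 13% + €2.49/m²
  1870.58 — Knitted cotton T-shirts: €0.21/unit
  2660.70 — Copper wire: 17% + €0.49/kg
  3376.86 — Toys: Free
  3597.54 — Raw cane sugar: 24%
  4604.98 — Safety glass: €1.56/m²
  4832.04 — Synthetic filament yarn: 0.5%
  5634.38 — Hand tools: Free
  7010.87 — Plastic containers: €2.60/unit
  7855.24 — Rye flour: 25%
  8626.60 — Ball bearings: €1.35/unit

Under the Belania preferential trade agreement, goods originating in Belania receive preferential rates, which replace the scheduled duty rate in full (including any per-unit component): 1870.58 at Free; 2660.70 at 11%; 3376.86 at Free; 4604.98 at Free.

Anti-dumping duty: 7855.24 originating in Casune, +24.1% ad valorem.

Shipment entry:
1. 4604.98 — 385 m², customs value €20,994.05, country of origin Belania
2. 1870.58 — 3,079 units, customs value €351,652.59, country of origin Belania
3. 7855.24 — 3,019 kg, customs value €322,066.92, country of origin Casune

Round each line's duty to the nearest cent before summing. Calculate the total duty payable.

Line 1 (4604.98, Belania, 385 m², €20,994.05):
Base rate for 4604.98 is €1.56/m².
Origin Belania qualifies under the Belay–Belania agreement and 4604.98 is covered: preferential rate Free applies instead.
Duty = €20,994.05 × 0% = €0.00.
Line 2 (1870.58, Belania, 3,079 units, €351,652.59):
Base rate for 1870.58 is €0.21/unit.
Origin Belania qualifies under the Belay–Belania agreement and 1870.58 is covered: preferential rate Free applies instead.
Duty = €351,652.59 × 0% = €0.00.
Line 3 (7855.24, Casune, 3,019 kg, €322,066.92):
Base rate for 7855.24 is 25%.
Additional duty on 7855.24 from Casune: +24.1%. Applied ad valorem rate: 25% + 24.1% = 49.1%.
Duty = €322,066.92 × 49.1% = €158,134.86.
Total = €0.00 + €0.00 + €158,134.86 = €158,134.86.

€158,134.86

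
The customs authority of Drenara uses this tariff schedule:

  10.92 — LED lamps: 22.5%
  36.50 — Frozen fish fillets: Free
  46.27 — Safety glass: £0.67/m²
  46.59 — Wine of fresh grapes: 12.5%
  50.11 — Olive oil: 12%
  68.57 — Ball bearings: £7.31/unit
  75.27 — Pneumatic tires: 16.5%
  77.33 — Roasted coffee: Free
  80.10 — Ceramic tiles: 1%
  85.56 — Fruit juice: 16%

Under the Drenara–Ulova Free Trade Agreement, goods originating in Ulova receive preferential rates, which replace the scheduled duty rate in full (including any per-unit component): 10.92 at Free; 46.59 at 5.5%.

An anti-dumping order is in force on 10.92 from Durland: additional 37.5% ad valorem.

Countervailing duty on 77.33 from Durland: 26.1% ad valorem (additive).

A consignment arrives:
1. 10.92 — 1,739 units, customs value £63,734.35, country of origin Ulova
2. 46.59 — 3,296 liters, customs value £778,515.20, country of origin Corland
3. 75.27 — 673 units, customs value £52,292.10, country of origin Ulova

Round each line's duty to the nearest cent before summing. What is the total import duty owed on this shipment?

£105,942.60

Line 1 (10.92, Ulova, 1,739 units, £63,734.35):
Base rate for 10.92 is 22.5%.
Origin Ulova qualifies under the Drenara–Ulova agreement and 10.92 is covered: preferential rate Free applies instead.
The additional-duty order on 10.92 targets Durland, not Ulova; it does not apply.
Duty = £63,734.35 × 0% = £0.00.
Line 2 (46.59, Corland, 3,296 liters, £778,515.20):
Base rate for 46.59 is 12.5%.
46.59 has an FTA preferential rate, but origin Corland is not Ulova; base rate stands.
Duty = £778,515.20 × 12.5% = £97,314.40.
Line 3 (75.27, Ulova, 673 units, £52,292.10):
Base rate for 75.27 is 16.5%.
Origin Ulova is the FTA partner but 75.27 is not on the preference list; base rate stands.
Duty = £52,292.10 × 16.5% = £8,628.20.
Total = £0.00 + £97,314.40 + £8,628.20 = £105,942.60.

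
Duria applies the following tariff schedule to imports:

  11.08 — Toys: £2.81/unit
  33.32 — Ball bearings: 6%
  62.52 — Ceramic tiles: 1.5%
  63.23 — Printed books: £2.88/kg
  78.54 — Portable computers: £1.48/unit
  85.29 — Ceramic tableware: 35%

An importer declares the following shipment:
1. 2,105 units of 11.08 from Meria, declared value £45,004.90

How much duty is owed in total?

£5,915.05

Line 1 (11.08, Meria, 2,105 units, £45,004.90):
Base rate for 11.08 is £2.81/unit.
Duty = 2,105 × £2.81 = £5,915.05.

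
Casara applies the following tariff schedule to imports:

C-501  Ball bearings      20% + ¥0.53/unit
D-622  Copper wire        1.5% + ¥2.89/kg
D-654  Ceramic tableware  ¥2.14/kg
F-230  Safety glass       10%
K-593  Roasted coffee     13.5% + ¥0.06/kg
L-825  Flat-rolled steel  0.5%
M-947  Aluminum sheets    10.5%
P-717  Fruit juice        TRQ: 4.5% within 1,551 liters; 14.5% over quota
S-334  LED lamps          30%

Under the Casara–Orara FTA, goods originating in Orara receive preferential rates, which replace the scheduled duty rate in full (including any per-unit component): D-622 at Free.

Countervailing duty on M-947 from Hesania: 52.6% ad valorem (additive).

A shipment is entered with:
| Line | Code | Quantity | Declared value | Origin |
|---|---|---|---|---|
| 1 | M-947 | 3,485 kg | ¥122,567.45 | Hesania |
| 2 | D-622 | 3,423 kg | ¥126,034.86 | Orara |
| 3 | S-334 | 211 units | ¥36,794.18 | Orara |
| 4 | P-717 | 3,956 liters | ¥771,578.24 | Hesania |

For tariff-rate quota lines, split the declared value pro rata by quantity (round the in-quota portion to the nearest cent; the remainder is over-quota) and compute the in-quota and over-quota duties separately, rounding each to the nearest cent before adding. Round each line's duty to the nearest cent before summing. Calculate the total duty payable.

Line 1 (M-947, Hesania, 3,485 kg, ¥122,567.45):
Base rate for M-947 is 10.5%.
Additional duty on M-947 from Hesania: +52.6%. Applied ad valorem rate: 10.5% + 52.6% = 63.1%.
Duty = ¥122,567.45 × 63.1% = ¥77,340.06.
Line 2 (D-622, Orara, 3,423 kg, ¥126,034.86):
Base rate for D-622 is 1.5% + ¥2.89/kg.
Origin Orara qualifies under the Casara–Orara agreement and D-622 is covered: preferential rate Free applies instead.
Duty = ¥126,034.86 × 0% = ¥0.00.
Line 3 (S-334, Orara, 211 units, ¥36,794.18):
Base rate for S-334 is 30%.
Origin Orara is the FTA partner but S-334 is not on the preference list; base rate stands.
Duty = ¥36,794.18 × 30% = ¥11,038.25.
Line 4 (P-717, Hesania, 3,956 liters, ¥771,578.24):
Code P-717 is under a tariff-rate quota (threshold 1,551 liters). In-quota: 1,551 liters at 4.5%; over-quota: 2,405 liters at 14.5%.
Pro-rata value split: in-quota = ¥771,578.24 × 1,551/3,956 = ¥302,507.04; over-quota = ¥771,578.24 − ¥302,507.04 = ¥469,071.20.
In-quota duty = ¥302,507.04 × 4.5% = ¥13,612.82. Over-quota duty = ¥469,071.20 × 14.5% = ¥68,015.32.
Line duty = ¥13,612.82 + ¥68,015.32 = ¥81,628.14.
Total = ¥77,340.06 + ¥0.00 + ¥11,038.25 + ¥81,628.14 = ¥170,006.45.

¥170,006.45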